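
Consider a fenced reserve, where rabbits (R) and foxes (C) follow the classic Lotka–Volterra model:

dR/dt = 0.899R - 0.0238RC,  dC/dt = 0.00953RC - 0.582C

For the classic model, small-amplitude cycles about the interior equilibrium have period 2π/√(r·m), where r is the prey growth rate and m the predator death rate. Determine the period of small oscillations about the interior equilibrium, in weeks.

T ≈ 8.69 weeks

Here r = 0.899 and m = 0.582, so r·m = 0.523.
ω = √0.523 = 0.723 per week, hence T = 2π/ω ≈ 8.69 weeks.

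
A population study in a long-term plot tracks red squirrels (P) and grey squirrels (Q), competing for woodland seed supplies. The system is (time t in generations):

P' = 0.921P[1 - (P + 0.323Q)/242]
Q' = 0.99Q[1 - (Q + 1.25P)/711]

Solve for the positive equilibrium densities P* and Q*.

P* ≈ 20.7, Q* ≈ 685

Setting both brackets to zero gives the nullclines P + 0.323Q = 242 and 1.25P + Q = 711.
Substituting Q = 711 - 1.25P into the first: P(1 - 0.323·1.25) = 242 - 0.323·711.
So P* = 12.3/0.596 = 20.7, and then Q* = 711 - 1.25·20.7 = 685.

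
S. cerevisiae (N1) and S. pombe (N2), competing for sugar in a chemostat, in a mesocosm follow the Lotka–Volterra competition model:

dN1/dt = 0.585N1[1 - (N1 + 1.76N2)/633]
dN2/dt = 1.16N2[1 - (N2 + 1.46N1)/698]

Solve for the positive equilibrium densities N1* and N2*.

N1* ≈ 379, N2* ≈ 144

Setting both brackets to zero gives the nullclines N1 + 1.76N2 = 633 and 1.46N1 + N2 = 698.
Substituting N2 = 698 - 1.46N1 into the first: N1(1 - 1.76·1.46) = 633 - 1.76·698.
So N1* = -595/-1.57 = 379, and then N2* = 698 - 1.46·379 = 144.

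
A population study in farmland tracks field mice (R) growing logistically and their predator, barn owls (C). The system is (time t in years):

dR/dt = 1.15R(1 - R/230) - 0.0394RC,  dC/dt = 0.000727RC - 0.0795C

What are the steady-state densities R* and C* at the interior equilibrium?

From dC/dt = 0 with C > 0: 0.000727R* = 0.0795, so R* = 109.
Substitute into dR/dt = 0: 1.15(1 - 109/230) = 0.0394C*.
The bracket is 0.525, giving C* = 0.603/0.0394 = 15.3.

R* ≈ 109, C* ≈ 15.3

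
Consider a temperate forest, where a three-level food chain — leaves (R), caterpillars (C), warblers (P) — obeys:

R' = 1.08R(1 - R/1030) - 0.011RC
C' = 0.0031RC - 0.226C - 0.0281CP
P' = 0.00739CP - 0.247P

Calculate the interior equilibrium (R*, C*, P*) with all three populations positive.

From dP/dt = 0: 0.00739C* = 0.247, so C* = 33.4.
From dR/dt = 0: 1.08(1 - R*/1030) = 0.011·33.4, giving R* = 1030·(1 - 0.34) = 679.
From dC/dt = 0: 0.0031·679 - 0.226 = 0.0281P*, so P* = 1.88/0.0281 = 66.9.

R* ≈ 679, C* ≈ 33.4, P* ≈ 66.9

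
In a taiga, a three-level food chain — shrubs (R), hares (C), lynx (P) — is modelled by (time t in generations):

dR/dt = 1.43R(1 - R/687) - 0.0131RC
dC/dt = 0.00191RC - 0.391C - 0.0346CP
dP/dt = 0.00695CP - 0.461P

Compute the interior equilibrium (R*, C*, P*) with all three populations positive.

From dP/dt = 0: 0.00695C* = 0.461, so C* = 66.3.
From dR/dt = 0: 1.43(1 - R*/687) = 0.0131·66.3, giving R* = 687·(1 - 0.608) = 270.
From dC/dt = 0: 0.00191·270 - 0.391 = 0.0346P*, so P* = 0.124/0.0346 = 3.58.

R* ≈ 270, C* ≈ 66.3, P* ≈ 3.58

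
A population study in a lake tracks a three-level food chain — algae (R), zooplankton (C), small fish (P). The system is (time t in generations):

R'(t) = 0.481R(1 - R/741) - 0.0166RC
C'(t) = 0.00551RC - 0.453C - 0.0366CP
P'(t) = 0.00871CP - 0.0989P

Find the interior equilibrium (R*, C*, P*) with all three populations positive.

From dP/dt = 0: 0.00871C* = 0.0989, so C* = 11.4.
From dR/dt = 0: 0.481(1 - R*/741) = 0.0166·11.4, giving R* = 741·(1 - 0.392) = 451.
From dC/dt = 0: 0.00551·451 - 0.453 = 0.0366P*, so P* = 2.03/0.0366 = 55.5.

R* ≈ 451, C* ≈ 11.4, P* ≈ 55.5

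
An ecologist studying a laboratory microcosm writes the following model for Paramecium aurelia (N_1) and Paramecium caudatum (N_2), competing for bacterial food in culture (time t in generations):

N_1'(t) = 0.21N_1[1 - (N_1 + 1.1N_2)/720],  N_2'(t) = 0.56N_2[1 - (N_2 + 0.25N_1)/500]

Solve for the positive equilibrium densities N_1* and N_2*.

N_1* ≈ 234, N_2* ≈ 441

Setting both brackets to zero gives the nullclines N_1 + 1.1N_2 = 720 and 0.25N_1 + N_2 = 500.
Substituting N_2 = 500 - 0.25N_1 into the first: N_1(1 - 1.1·0.25) = 720 - 1.1·500.
So N_1* = 170/0.725 = 234, and then N_2* = 500 - 0.25·234 = 441.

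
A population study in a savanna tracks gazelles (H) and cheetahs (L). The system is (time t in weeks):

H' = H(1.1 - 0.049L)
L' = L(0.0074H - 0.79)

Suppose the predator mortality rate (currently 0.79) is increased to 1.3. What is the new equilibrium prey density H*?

H* ≈ 176

At the interior fixed point, setting dL/dt = 0 with L > 0 fixes H* = (predator death rate)/(HL coefficient) — independent of the other coefficients.
With the change, H* = 1.3/0.0074 = 176; it rises from 107.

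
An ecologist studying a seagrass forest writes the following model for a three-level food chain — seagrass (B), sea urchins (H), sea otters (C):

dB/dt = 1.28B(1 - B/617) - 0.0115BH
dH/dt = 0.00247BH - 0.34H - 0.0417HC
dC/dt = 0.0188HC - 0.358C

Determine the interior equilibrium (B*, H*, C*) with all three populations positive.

From dC/dt = 0: 0.0188H* = 0.358, so H* = 19.
From dB/dt = 0: 1.28(1 - B*/617) = 0.0115·19, giving B* = 617·(1 - 0.171) = 511.
From dH/dt = 0: 0.00247·511 - 0.34 = 0.0417C*, so C* = 0.923/0.0417 = 22.1.

B* ≈ 511, H* ≈ 19, C* ≈ 22.1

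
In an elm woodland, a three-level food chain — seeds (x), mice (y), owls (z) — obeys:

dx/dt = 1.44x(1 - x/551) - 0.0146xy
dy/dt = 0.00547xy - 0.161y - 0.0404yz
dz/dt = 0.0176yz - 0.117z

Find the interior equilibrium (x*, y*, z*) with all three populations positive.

x* ≈ 514, y* ≈ 6.65, z* ≈ 65.6

From dz/dt = 0: 0.0176y* = 0.117, so y* = 6.65.
From dx/dt = 0: 1.44(1 - x*/551) = 0.0146·6.65, giving x* = 551·(1 - 0.0674) = 514.
From dy/dt = 0: 0.00547·514 - 0.161 = 0.0404z*, so z* = 2.65/0.0404 = 65.6.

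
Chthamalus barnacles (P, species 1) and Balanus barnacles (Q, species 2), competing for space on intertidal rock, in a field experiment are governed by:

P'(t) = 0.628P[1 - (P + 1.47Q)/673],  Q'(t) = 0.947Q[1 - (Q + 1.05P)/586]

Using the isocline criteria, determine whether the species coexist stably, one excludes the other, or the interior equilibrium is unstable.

Compare the nullcline intercepts: K1/α12 = 673/1.47 = 458 < K2 = 586; K2/α21 = 586/1.05 = 558 < K1 = 673.
Since both are reversed, neither can invade when rare; the interior point is a saddle.

unstable coexistence (outcome depends on initial conditions)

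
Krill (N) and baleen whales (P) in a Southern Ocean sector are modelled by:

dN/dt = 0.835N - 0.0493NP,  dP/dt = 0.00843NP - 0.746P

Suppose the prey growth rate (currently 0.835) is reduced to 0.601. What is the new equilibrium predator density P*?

P* ≈ 12.2

At the interior fixed point, setting dN/dt = 0 with N > 0 fixes P* = (prey growth rate)/(NP coefficient) — independent of the other coefficients.
With the change, P* = 0.601/0.0493 = 12.2; it falls from 16.9.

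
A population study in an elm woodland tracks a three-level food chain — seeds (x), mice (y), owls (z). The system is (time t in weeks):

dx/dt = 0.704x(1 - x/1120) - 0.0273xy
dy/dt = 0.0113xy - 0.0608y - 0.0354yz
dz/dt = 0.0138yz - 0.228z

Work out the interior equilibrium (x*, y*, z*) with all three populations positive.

x* ≈ 402, y* ≈ 16.5, z* ≈ 127

From dz/dt = 0: 0.0138y* = 0.228, so y* = 16.5.
From dx/dt = 0: 0.704(1 - x*/1120) = 0.0273·16.5, giving x* = 1120·(1 - 0.641) = 402.
From dy/dt = 0: 0.0113·402 - 0.0608 = 0.0354z*, so z* = 4.49/0.0354 = 127.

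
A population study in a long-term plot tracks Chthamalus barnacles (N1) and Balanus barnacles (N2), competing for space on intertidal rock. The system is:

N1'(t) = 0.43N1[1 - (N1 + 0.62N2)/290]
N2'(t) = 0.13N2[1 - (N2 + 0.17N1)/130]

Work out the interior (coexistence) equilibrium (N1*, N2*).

N1* ≈ 234, N2* ≈ 90.2

Setting both brackets to zero gives the nullclines N1 + 0.62N2 = 290 and 0.17N1 + N2 = 130.
Substituting N2 = 130 - 0.17N1 into the first: N1(1 - 0.62·0.17) = 290 - 0.62·130.
So N1* = 209/0.895 = 234, and then N2* = 130 - 0.17·234 = 90.2.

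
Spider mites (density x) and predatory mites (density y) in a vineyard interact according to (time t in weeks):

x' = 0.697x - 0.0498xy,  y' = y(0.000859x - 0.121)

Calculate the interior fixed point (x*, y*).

Set dy/dt = 0 with y > 0: 0.000859x - 0.121 = 0, so x* = 0.121/0.000859 = 141.
Set dx/dt = 0 with x > 0: 0.697 - 0.0498y = 0, so y* = 0.697/0.0498 = 14.

x* ≈ 141, y* ≈ 14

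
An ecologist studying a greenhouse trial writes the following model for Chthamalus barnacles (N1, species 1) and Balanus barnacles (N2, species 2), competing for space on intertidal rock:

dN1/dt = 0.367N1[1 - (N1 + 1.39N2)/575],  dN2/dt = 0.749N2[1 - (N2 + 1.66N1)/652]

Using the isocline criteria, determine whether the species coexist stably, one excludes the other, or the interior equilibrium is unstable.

Compare the nullcline intercepts: K1/α12 = 575/1.39 = 414 < K2 = 652; K2/α21 = 652/1.66 = 393 < K1 = 575.
Since both are reversed, neither can invade when rare; the interior point is a saddle.

unstable coexistence (outcome depends on initial conditions)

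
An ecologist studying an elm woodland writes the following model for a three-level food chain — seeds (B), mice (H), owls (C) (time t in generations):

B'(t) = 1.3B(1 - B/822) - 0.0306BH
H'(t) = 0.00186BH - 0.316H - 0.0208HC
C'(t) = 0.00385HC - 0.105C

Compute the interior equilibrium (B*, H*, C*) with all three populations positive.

From dC/dt = 0: 0.00385H* = 0.105, so H* = 27.3.
From dB/dt = 0: 1.3(1 - B*/822) = 0.0306·27.3, giving B* = 822·(1 - 0.642) = 294.
From dH/dt = 0: 0.00186·294 - 0.316 = 0.0208C*, so C* = 0.231/0.0208 = 11.1.

B* ≈ 294, H* ≈ 27.3, C* ≈ 11.1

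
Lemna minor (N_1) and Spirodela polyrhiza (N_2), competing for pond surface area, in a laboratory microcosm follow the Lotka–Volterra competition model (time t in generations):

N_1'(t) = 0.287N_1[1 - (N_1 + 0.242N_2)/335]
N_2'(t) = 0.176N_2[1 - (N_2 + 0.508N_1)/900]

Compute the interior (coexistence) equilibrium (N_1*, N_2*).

Setting both brackets to zero gives the nullclines N_1 + 0.242N_2 = 335 and 0.508N_1 + N_2 = 900.
Substituting N_2 = 900 - 0.508N_1 into the first: N_1(1 - 0.242·0.508) = 335 - 0.242·900.
So N_1* = 117/0.877 = 134, and then N_2* = 900 - 0.508·134 = 832.

N_1* ≈ 134, N_2* ≈ 832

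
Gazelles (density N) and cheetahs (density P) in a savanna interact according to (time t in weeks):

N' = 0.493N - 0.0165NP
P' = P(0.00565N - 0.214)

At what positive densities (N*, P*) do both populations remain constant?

N* ≈ 37.9, P* ≈ 29.9

Set dP/dt = 0 with P > 0: 0.00565N - 0.214 = 0, so N* = 0.214/0.00565 = 37.9.
Set dN/dt = 0 with N > 0: 0.493 - 0.0165P = 0, so P* = 0.493/0.0165 = 29.9.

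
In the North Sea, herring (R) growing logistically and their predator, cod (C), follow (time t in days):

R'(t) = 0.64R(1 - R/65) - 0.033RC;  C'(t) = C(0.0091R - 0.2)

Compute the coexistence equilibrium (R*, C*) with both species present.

R* ≈ 22, C* ≈ 12.8

From dC/dt = 0 with C > 0: 0.0091R* = 0.2, so R* = 22.
Substitute into dR/dt = 0: 0.64(1 - 22/65) = 0.033C*.
The bracket is 0.662, giving C* = 0.424/0.033 = 12.8.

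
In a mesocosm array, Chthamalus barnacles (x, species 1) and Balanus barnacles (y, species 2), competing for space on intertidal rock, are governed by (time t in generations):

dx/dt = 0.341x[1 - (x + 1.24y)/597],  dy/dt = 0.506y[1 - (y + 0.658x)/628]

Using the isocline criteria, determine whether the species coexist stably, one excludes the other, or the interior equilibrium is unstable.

Compare the nullcline intercepts: K1/α12 = 597/1.24 = 481 < K2 = 628; K2/α21 = 628/0.658 = 954 > K1 = 597.
Since the inequalities point opposite ways, species 2 can invade but species 1 cannot.

species 2 excludes species 1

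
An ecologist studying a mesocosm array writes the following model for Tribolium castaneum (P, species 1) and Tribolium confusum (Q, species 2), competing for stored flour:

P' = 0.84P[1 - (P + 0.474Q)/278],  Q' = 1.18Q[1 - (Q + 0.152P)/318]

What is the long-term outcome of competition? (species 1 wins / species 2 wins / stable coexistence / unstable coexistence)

Compare the nullcline intercepts: K1/α12 = 278/0.474 = 586 > K2 = 318; K2/α21 = 318/0.152 = 2090 > K1 = 278.
Since both inequalities hold, each species can invade when rare, so the interior equilibrium is stable.

stable coexistence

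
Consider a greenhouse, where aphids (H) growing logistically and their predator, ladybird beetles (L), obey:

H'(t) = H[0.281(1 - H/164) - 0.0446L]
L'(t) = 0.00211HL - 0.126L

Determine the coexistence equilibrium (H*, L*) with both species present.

From dL/dt = 0 with L > 0: 0.00211H* = 0.126, so H* = 59.7.
Substitute into dH/dt = 0: 0.281(1 - 59.7/164) = 0.0446L*.
The bracket is 0.636, giving L* = 0.179/0.0446 = 4.01.

H* ≈ 59.7, L* ≈ 4.01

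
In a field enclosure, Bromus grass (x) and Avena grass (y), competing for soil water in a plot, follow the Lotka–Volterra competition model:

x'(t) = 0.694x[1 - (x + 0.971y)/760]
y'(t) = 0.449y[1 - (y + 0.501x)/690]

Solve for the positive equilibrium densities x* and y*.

Setting both brackets to zero gives the nullclines x + 0.971y = 760 and 0.501x + y = 690.
Substituting y = 690 - 0.501x into the first: x(1 - 0.971·0.501) = 760 - 0.971·690.
So x* = 90/0.514 = 175, and then y* = 690 - 0.501·175 = 602.

x* ≈ 175, y* ≈ 602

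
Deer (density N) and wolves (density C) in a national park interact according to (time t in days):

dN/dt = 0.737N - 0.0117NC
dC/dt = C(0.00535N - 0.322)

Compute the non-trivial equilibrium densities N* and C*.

N* ≈ 60.2, C* ≈ 63

Set dC/dt = 0 with C > 0: 0.00535N - 0.322 = 0, so N* = 0.322/0.00535 = 60.2.
Set dN/dt = 0 with N > 0: 0.737 - 0.0117C = 0, so C* = 0.737/0.0117 = 63.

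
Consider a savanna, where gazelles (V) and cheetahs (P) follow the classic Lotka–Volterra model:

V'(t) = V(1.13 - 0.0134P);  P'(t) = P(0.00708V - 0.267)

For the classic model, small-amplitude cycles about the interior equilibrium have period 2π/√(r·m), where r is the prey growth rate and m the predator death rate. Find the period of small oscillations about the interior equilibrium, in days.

T ≈ 11.4 days

Here r = 1.13 and m = 0.267, so r·m = 0.302.
ω = √0.302 = 0.549 per day, hence T = 2π/ω ≈ 11.4 days.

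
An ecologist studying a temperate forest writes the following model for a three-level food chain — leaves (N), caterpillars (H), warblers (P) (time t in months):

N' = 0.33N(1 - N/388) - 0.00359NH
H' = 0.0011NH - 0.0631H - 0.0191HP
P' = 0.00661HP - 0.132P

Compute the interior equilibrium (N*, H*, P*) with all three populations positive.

N* ≈ 304, H* ≈ 20, P* ≈ 14.2

From dP/dt = 0: 0.00661H* = 0.132, so H* = 20.
From dN/dt = 0: 0.33(1 - N*/388) = 0.00359·20, giving N* = 388·(1 - 0.217) = 304.
From dH/dt = 0: 0.0011·304 - 0.0631 = 0.0191P*, so P* = 0.271/0.0191 = 14.2.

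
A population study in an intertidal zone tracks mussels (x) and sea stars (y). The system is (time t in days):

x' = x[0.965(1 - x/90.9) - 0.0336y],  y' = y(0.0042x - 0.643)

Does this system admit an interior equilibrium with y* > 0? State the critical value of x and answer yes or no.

Threshold x = 153; K < 153, so no, the predator goes extinct.

The predator equation gives dy/dt > 0 only when x > 0.643/0.0042 = 153.
Without the predator, x → K = 90.9. Since 90.9 < 153, the predator cannot invade.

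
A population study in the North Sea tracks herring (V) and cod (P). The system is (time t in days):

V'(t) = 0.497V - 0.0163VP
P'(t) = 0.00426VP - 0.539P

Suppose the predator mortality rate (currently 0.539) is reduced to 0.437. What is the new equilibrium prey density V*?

At the interior fixed point, setting dP/dt = 0 with P > 0 fixes V* = (predator death rate)/(VP coefficient) — independent of the other coefficients.
With the change, V* = 0.437/0.00426 = 103; it falls from 127.

V* ≈ 103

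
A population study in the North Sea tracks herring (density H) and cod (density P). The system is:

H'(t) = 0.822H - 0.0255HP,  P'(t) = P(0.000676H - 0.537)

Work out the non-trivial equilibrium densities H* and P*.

Set dP/dt = 0 with P > 0: 0.000676H - 0.537 = 0, so H* = 0.537/0.000676 = 794.
Set dH/dt = 0 with H > 0: 0.822 - 0.0255P = 0, so P* = 0.822/0.0255 = 32.2.

H* ≈ 794, P* ≈ 32.2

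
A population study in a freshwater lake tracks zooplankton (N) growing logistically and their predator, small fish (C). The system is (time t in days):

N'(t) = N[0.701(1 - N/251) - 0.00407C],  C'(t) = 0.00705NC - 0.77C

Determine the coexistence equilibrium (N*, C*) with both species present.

N* ≈ 109, C* ≈ 97.3

From dC/dt = 0 with C > 0: 0.00705N* = 0.77, so N* = 109.
Substitute into dN/dt = 0: 0.701(1 - 109/251) = 0.00407C*.
The bracket is 0.565, giving C* = 0.396/0.00407 = 97.3.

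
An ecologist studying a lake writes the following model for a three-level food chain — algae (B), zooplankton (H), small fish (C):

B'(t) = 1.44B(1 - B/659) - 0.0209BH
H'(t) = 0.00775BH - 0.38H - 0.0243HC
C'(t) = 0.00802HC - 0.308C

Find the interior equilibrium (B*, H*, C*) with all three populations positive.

B* ≈ 292, H* ≈ 38.4, C* ≈ 77.4

From dC/dt = 0: 0.00802H* = 0.308, so H* = 38.4.
From dB/dt = 0: 1.44(1 - B*/659) = 0.0209·38.4, giving B* = 659·(1 - 0.557) = 292.
From dH/dt = 0: 0.00775·292 - 0.38 = 0.0243C*, so C* = 1.88/0.0243 = 77.4.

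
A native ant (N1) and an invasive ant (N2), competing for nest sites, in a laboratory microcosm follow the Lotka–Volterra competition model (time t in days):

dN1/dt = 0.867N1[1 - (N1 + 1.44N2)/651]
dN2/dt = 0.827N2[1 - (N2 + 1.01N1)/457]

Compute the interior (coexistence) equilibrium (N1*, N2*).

Setting both brackets to zero gives the nullclines N1 + 1.44N2 = 651 and 1.01N1 + N2 = 457.
Substituting N2 = 457 - 1.01N1 into the first: N1(1 - 1.44·1.01) = 651 - 1.44·457.
So N1* = -7.08/-0.454 = 15.6, and then N2* = 457 - 1.01·15.6 = 441.

N1* ≈ 15.6, N2* ≈ 441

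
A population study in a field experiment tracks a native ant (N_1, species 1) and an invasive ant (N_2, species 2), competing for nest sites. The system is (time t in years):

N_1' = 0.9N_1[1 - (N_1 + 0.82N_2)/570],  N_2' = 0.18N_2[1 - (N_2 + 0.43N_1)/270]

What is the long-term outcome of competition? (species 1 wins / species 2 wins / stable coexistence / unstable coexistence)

Compare the nullcline intercepts: K1/α12 = 570/0.82 = 695 > K2 = 270; K2/α21 = 270/0.43 = 628 > K1 = 570.
Since both inequalities hold, each species can invade when rare, so the interior equilibrium is stable.

stable coexistence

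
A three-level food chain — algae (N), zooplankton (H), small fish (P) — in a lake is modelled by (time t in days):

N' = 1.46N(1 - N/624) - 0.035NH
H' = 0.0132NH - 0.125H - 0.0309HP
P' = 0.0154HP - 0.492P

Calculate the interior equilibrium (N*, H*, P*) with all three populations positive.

From dP/dt = 0: 0.0154H* = 0.492, so H* = 31.9.
From dN/dt = 0: 1.46(1 - N*/624) = 0.035·31.9, giving N* = 624·(1 - 0.766) = 146.
From dH/dt = 0: 0.0132·146 - 0.125 = 0.0309P*, so P* = 1.8/0.0309 = 58.4.

N* ≈ 146, H* ≈ 31.9, P* ≈ 58.4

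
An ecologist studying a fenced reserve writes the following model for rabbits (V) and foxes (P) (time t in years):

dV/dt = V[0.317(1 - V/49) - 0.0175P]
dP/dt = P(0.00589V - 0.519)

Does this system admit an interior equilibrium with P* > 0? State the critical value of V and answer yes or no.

The predator equation gives dP/dt > 0 only when V > 0.519/0.00589 = 88.1.
Without the predator, V → K = 49. Since 49 < 88.1, the predator cannot invade.

Threshold V = 88.1; K < 88.1, so no, the predator goes extinct.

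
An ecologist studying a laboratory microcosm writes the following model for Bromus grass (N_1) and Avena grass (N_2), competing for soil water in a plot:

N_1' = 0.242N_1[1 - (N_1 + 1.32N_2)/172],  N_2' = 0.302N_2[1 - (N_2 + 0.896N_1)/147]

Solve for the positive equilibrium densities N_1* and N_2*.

Setting both brackets to zero gives the nullclines N_1 + 1.32N_2 = 172 and 0.896N_1 + N_2 = 147.
Substituting N_2 = 147 - 0.896N_1 into the first: N_1(1 - 1.32·0.896) = 172 - 1.32·147.
So N_1* = -22/-0.183 = 121, and then N_2* = 147 - 0.896·121 = 38.9.

N_1* ≈ 121, N_2* ≈ 38.9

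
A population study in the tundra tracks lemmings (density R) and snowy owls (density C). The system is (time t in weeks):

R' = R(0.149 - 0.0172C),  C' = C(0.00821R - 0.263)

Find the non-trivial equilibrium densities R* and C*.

Set dC/dt = 0 with C > 0: 0.00821R - 0.263 = 0, so R* = 0.263/0.00821 = 32.
Set dR/dt = 0 with R > 0: 0.149 - 0.0172C = 0, so C* = 0.149/0.0172 = 8.66.

R* ≈ 32, C* ≈ 8.66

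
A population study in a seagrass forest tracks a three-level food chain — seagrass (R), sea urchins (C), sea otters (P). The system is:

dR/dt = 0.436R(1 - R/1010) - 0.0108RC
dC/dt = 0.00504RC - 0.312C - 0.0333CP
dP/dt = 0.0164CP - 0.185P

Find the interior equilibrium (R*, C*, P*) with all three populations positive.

From dP/dt = 0: 0.0164C* = 0.185, so C* = 11.3.
From dR/dt = 0: 0.436(1 - R*/1010) = 0.0108·11.3, giving R* = 1010·(1 - 0.279) = 728.
From dC/dt = 0: 0.00504·728 - 0.312 = 0.0333P*, so P* = 3.36/0.0333 = 101.

R* ≈ 728, C* ≈ 11.3, P* ≈ 101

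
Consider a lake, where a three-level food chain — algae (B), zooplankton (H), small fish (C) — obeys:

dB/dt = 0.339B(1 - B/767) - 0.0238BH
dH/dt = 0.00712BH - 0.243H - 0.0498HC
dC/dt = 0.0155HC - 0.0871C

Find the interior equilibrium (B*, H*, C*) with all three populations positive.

B* ≈ 464, H* ≈ 5.62, C* ≈ 61.5

From dC/dt = 0: 0.0155H* = 0.0871, so H* = 5.62.
From dB/dt = 0: 0.339(1 - B*/767) = 0.0238·5.62, giving B* = 767·(1 - 0.395) = 464.
From dH/dt = 0: 0.00712·464 - 0.243 = 0.0498C*, so C* = 3.06/0.0498 = 61.5.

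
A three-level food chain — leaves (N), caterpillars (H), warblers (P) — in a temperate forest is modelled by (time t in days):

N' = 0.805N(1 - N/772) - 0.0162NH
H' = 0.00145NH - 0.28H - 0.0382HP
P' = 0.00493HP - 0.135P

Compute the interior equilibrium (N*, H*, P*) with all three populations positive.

N* ≈ 347, H* ≈ 27.4, P* ≈ 5.83

From dP/dt = 0: 0.00493H* = 0.135, so H* = 27.4.
From dN/dt = 0: 0.805(1 - N*/772) = 0.0162·27.4, giving N* = 772·(1 - 0.551) = 347.
From dH/dt = 0: 0.00145·347 - 0.28 = 0.0382P*, so P* = 0.223/0.0382 = 5.83.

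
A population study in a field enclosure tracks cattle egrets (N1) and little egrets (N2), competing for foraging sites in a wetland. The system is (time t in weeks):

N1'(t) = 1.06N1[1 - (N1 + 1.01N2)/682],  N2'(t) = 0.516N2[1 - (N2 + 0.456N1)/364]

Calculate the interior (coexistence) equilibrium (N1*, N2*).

Setting both brackets to zero gives the nullclines N1 + 1.01N2 = 682 and 0.456N1 + N2 = 364.
Substituting N2 = 364 - 0.456N1 into the first: N1(1 - 1.01·0.456) = 682 - 1.01·364.
So N1* = 314/0.539 = 583, and then N2* = 364 - 0.456·583 = 98.3.

N1* ≈ 583, N2* ≈ 98.3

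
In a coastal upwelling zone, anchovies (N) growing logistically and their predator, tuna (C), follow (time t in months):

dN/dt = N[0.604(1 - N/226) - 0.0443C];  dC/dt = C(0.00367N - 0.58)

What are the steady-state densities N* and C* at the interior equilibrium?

From dC/dt = 0 with C > 0: 0.00367N* = 0.58, so N* = 158.
Substitute into dN/dt = 0: 0.604(1 - 158/226) = 0.0443C*.
The bracket is 0.301, giving C* = 0.182/0.0443 = 4.1.

N* ≈ 158, C* ≈ 4.1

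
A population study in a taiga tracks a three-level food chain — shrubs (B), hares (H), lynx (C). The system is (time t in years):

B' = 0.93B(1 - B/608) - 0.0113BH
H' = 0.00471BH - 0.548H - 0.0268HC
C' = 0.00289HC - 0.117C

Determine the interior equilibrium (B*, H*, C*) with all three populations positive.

B* ≈ 309, H* ≈ 40.5, C* ≈ 33.8

From dC/dt = 0: 0.00289H* = 0.117, so H* = 40.5.
From dB/dt = 0: 0.93(1 - B*/608) = 0.0113·40.5, giving B* = 608·(1 - 0.492) = 309.
From dH/dt = 0: 0.00471·309 - 0.548 = 0.0268C*, so C* = 0.907/0.0268 = 33.8.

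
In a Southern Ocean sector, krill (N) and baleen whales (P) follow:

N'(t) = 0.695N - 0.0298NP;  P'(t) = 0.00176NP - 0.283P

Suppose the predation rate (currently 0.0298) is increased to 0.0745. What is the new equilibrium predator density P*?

At the interior fixed point, setting dN/dt = 0 with N > 0 fixes P* = (prey growth rate)/(NP coefficient) — independent of the other coefficients.
With the change, P* = 0.695/0.0745 = 9.33; it falls from 23.3.

P* ≈ 9.33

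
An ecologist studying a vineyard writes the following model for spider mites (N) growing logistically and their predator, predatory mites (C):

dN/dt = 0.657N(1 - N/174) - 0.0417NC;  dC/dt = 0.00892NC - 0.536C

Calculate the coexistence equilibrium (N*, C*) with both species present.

N* ≈ 60.1, C* ≈ 10.3

From dC/dt = 0 with C > 0: 0.00892N* = 0.536, so N* = 60.1.
Substitute into dN/dt = 0: 0.657(1 - 60.1/174) = 0.0417C*.
The bracket is 0.655, giving C* = 0.43/0.0417 = 10.3.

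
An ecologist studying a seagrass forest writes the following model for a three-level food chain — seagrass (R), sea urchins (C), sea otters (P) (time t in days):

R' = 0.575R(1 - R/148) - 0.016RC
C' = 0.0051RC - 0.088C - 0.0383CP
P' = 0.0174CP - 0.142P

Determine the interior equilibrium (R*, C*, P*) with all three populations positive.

R* ≈ 114, C* ≈ 8.16, P* ≈ 12.9

From dP/dt = 0: 0.0174C* = 0.142, so C* = 8.16.
From dR/dt = 0: 0.575(1 - R*/148) = 0.016·8.16, giving R* = 148·(1 - 0.227) = 114.
From dC/dt = 0: 0.0051·114 - 0.088 = 0.0383P*, so P* = 0.495/0.0383 = 12.9.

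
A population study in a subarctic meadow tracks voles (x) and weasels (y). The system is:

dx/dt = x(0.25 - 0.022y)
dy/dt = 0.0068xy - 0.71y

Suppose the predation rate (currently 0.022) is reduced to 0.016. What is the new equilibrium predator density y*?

y* ≈ 15.6

At the interior fixed point, setting dx/dt = 0 with x > 0 fixes y* = (prey growth rate)/(xy coefficient) — independent of the other coefficients.
With the change, y* = 0.25/0.016 = 15.6; it rises from 11.4.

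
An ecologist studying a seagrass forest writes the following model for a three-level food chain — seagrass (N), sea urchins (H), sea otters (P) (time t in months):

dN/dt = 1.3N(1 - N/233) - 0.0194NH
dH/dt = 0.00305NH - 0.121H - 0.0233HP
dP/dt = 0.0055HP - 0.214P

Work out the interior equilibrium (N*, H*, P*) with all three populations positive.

N* ≈ 97.7, H* ≈ 38.9, P* ≈ 7.6

From dP/dt = 0: 0.0055H* = 0.214, so H* = 38.9.
From dN/dt = 0: 1.3(1 - N*/233) = 0.0194·38.9, giving N* = 233·(1 - 0.581) = 97.7.
From dH/dt = 0: 0.00305·97.7 - 0.121 = 0.0233P*, so P* = 0.177/0.0233 = 7.6.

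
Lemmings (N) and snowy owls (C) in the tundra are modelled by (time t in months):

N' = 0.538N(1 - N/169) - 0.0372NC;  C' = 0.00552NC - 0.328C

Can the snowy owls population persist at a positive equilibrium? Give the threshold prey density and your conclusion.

Threshold N = 59.4; K > 59.4, so yes, the predator persists.

The predator equation gives dC/dt > 0 only when N > 0.328/0.00552 = 59.4.
Without the predator, N → K = 169. Since 169 > 59.4, the predator can invade and persist.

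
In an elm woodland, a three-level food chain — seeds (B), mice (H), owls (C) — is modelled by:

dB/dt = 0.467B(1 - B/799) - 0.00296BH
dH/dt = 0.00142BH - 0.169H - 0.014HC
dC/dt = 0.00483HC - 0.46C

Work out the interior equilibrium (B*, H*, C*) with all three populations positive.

B* ≈ 317, H* ≈ 95.2, C* ≈ 20

From dC/dt = 0: 0.00483H* = 0.46, so H* = 95.2.
From dB/dt = 0: 0.467(1 - B*/799) = 0.00296·95.2, giving B* = 799·(1 - 0.604) = 317.
From dH/dt = 0: 0.00142·317 - 0.169 = 0.014C*, so C* = 0.281/0.014 = 20.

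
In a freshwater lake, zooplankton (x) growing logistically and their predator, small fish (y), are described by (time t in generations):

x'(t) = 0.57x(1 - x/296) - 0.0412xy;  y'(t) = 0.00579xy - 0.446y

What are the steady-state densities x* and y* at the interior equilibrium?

x* ≈ 77, y* ≈ 10.2

From dy/dt = 0 with y > 0: 0.00579x* = 0.446, so x* = 77.
Substitute into dx/dt = 0: 0.57(1 - 77/296) = 0.0412y*.
The bracket is 0.74, giving y* = 0.422/0.0412 = 10.2.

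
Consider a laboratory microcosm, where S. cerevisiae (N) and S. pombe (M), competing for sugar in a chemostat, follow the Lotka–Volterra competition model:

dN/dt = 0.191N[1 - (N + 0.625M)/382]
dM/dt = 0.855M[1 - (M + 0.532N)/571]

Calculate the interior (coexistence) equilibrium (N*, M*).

Setting both brackets to zero gives the nullclines N + 0.625M = 382 and 0.532N + M = 571.
Substituting M = 571 - 0.532N into the first: N(1 - 0.625·0.532) = 382 - 0.625·571.
So N* = 25.1/0.667 = 37.6, and then M* = 571 - 0.532·37.6 = 551.

N* ≈ 37.6, M* ≈ 551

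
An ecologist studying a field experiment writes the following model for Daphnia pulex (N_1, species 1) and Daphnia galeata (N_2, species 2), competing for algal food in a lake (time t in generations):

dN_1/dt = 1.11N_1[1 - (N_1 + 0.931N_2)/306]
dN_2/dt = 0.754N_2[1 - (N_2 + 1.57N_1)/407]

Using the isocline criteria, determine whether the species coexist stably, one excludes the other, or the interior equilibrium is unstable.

Compare the nullcline intercepts: K1/α12 = 306/0.931 = 329 < K2 = 407; K2/α21 = 407/1.57 = 259 < K1 = 306.
Since both are reversed, neither can invade when rare; the interior point is a saddle.

unstable coexistence (outcome depends on initial conditions)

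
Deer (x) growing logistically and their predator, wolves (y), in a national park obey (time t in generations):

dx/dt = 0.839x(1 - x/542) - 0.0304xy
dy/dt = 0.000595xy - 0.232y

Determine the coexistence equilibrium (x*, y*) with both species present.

x* ≈ 390, y* ≈ 7.74

From dy/dt = 0 with y > 0: 0.000595x* = 0.232, so x* = 390.
Substitute into dx/dt = 0: 0.839(1 - 390/542) = 0.0304y*.
The bracket is 0.281, giving y* = 0.235/0.0304 = 7.74.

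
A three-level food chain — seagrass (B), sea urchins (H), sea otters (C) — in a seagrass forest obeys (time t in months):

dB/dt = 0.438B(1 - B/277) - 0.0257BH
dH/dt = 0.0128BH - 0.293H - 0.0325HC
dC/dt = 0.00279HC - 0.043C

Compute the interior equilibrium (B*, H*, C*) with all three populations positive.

B* ≈ 26.5, H* ≈ 15.4, C* ≈ 1.42

From dC/dt = 0: 0.00279H* = 0.043, so H* = 15.4.
From dB/dt = 0: 0.438(1 - B*/277) = 0.0257·15.4, giving B* = 277·(1 - 0.904) = 26.5.
From dH/dt = 0: 0.0128·26.5 - 0.293 = 0.0325C*, so C* = 0.0462/0.0325 = 1.42.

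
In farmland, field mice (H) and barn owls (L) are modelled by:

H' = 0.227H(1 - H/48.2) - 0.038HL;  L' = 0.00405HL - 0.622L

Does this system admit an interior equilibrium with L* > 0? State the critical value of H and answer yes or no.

The predator equation gives dL/dt > 0 only when H > 0.622/0.00405 = 154.
Without the predator, H → K = 48.2. Since 48.2 < 154, the predator cannot invade.

Threshold H = 154; K < 154, so no, the predator goes extinct.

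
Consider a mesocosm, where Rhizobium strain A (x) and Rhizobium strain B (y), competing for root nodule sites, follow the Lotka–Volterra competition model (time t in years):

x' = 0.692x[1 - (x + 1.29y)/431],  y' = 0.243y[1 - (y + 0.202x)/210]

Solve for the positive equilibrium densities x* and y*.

Setting both brackets to zero gives the nullclines x + 1.29y = 431 and 0.202x + y = 210.
Substituting y = 210 - 0.202x into the first: x(1 - 1.29·0.202) = 431 - 1.29·210.
So x* = 160/0.739 = 217, and then y* = 210 - 0.202·217 = 166.

x* ≈ 217, y* ≈ 166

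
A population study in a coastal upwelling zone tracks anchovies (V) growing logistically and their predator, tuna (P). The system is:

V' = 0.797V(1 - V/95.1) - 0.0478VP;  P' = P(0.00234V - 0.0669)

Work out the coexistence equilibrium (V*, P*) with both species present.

V* ≈ 28.6, P* ≈ 11.7

From dP/dt = 0 with P > 0: 0.00234V* = 0.0669, so V* = 28.6.
Substitute into dV/dt = 0: 0.797(1 - 28.6/95.1) = 0.0478P*.
The bracket is 0.699, giving P* = 0.557/0.0478 = 11.7.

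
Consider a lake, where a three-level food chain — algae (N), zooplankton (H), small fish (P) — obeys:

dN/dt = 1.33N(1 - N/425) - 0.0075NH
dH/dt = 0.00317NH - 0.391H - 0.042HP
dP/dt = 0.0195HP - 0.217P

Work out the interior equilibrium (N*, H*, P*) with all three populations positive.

From dP/dt = 0: 0.0195H* = 0.217, so H* = 11.1.
From dN/dt = 0: 1.33(1 - N*/425) = 0.0075·11.1, giving N* = 425·(1 - 0.0628) = 398.
From dH/dt = 0: 0.00317·398 - 0.391 = 0.042P*, so P* = 0.872/0.042 = 20.8.

N* ≈ 398, H* ≈ 11.1, P* ≈ 20.8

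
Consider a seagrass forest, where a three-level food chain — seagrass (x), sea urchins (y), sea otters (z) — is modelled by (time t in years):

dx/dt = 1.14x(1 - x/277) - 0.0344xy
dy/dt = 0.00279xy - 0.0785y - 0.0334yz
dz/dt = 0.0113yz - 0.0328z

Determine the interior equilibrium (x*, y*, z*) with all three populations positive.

From dz/dt = 0: 0.0113y* = 0.0328, so y* = 2.9.
From dx/dt = 0: 1.14(1 - x*/277) = 0.0344·2.9, giving x* = 277·(1 - 0.0876) = 253.
From dy/dt = 0: 0.00279·253 - 0.0785 = 0.0334z*, so z* = 0.627/0.0334 = 18.8.

x* ≈ 253, y* ≈ 2.9, z* ≈ 18.8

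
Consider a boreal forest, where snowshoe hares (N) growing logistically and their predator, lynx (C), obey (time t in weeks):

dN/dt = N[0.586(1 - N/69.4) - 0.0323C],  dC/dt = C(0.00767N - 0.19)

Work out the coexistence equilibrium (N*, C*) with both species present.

N* ≈ 24.8, C* ≈ 11.7

From dC/dt = 0 with C > 0: 0.00767N* = 0.19, so N* = 24.8.
Substitute into dN/dt = 0: 0.586(1 - 24.8/69.4) = 0.0323C*.
The bracket is 0.643, giving C* = 0.377/0.0323 = 11.7.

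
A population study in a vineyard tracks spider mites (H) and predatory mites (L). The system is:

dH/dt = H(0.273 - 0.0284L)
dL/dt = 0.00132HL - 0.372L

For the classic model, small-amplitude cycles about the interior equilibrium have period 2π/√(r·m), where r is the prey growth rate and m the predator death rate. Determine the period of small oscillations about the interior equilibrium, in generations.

Here r = 0.273 and m = 0.372, so r·m = 0.102.
ω = √0.102 = 0.319 per generation, hence T = 2π/ω ≈ 19.7 generations.

T ≈ 19.7 generations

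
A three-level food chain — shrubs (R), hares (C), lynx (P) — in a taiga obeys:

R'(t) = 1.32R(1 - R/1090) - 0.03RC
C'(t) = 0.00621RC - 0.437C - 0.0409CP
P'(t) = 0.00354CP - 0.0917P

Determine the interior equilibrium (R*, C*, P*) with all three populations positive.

R* ≈ 448, C* ≈ 25.9, P* ≈ 57.4

From dP/dt = 0: 0.00354C* = 0.0917, so C* = 25.9.
From dR/dt = 0: 1.32(1 - R*/1090) = 0.03·25.9, giving R* = 1090·(1 - 0.589) = 448.
From dC/dt = 0: 0.00621·448 - 0.437 = 0.0409P*, so P* = 2.35/0.0409 = 57.4.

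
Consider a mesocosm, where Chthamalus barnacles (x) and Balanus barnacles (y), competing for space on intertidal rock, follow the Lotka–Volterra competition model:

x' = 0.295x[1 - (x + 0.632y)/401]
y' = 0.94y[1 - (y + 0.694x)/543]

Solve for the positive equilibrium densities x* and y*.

x* ≈ 103, y* ≈ 472

Setting both brackets to zero gives the nullclines x + 0.632y = 401 and 0.694x + y = 543.
Substituting y = 543 - 0.694x into the first: x(1 - 0.632·0.694) = 401 - 0.632·543.
So x* = 57.8/0.561 = 103, and then y* = 543 - 0.694·103 = 472.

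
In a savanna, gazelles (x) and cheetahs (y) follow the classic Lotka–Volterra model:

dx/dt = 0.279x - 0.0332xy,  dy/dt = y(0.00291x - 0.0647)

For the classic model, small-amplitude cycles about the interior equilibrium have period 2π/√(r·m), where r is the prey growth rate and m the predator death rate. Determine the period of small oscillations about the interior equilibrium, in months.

Here r = 0.279 and m = 0.0647, so r·m = 0.0181.
ω = √0.0181 = 0.134 per month, hence T = 2π/ω ≈ 46.8 months.

T ≈ 46.8 months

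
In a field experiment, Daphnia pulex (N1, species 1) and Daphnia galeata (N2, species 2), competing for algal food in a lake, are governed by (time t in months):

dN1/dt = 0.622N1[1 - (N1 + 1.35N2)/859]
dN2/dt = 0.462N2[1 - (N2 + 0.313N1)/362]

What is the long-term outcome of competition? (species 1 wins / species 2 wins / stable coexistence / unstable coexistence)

stable coexistence

Compare the nullcline intercepts: K1/α12 = 859/1.35 = 636 > K2 = 362; K2/α21 = 362/0.313 = 1160 > K1 = 859.
Since both inequalities hold, each species can invade when rare, so the interior equilibrium is stable.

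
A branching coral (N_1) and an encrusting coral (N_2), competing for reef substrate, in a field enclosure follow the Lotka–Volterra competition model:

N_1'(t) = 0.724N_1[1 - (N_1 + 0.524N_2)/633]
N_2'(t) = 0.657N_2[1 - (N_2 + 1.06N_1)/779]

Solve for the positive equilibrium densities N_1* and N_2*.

N_1* ≈ 506, N_2* ≈ 243

Setting both brackets to zero gives the nullclines N_1 + 0.524N_2 = 633 and 1.06N_1 + N_2 = 779.
Substituting N_2 = 779 - 1.06N_1 into the first: N_1(1 - 0.524·1.06) = 633 - 0.524·779.
So N_1* = 225/0.445 = 506, and then N_2* = 779 - 1.06·506 = 243.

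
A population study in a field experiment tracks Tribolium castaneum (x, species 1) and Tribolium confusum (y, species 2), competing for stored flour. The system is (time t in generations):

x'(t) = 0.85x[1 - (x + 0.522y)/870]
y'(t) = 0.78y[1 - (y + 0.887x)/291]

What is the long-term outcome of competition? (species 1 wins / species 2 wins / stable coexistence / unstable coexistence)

Compare the nullcline intercepts: K1/α12 = 870/0.522 = 1670 > K2 = 291; K2/α21 = 291/0.887 = 328 < K1 = 870.
Since the inequalities point opposite ways, species 1 can invade but species 2 cannot.

species 1 excludes species 2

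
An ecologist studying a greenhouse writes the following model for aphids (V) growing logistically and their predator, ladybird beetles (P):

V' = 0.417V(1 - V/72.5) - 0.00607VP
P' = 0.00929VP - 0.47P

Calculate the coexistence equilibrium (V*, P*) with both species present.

V* ≈ 50.6, P* ≈ 20.8

From dP/dt = 0 with P > 0: 0.00929V* = 0.47, so V* = 50.6.
Substitute into dV/dt = 0: 0.417(1 - 50.6/72.5) = 0.00607P*.
The bracket is 0.302, giving P* = 0.126/0.00607 = 20.8.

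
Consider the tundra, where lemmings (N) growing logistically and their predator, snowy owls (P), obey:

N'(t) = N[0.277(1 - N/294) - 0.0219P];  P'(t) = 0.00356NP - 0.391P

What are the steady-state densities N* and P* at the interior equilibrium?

From dP/dt = 0 with P > 0: 0.00356N* = 0.391, so N* = 110.
Substitute into dN/dt = 0: 0.277(1 - 110/294) = 0.0219P*.
The bracket is 0.626, giving P* = 0.174/0.0219 = 7.92.

N* ≈ 110, P* ≈ 7.92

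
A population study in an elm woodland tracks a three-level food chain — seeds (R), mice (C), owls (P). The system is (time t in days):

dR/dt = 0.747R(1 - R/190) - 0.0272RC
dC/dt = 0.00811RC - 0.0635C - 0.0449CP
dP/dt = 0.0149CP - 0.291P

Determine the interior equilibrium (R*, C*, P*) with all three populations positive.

From dP/dt = 0: 0.0149C* = 0.291, so C* = 19.5.
From dR/dt = 0: 0.747(1 - R*/190) = 0.0272·19.5, giving R* = 190·(1 - 0.711) = 54.9.
From dC/dt = 0: 0.00811·54.9 - 0.0635 = 0.0449P*, so P* = 0.382/0.0449 = 8.5.

R* ≈ 54.9, C* ≈ 19.5, P* ≈ 8.5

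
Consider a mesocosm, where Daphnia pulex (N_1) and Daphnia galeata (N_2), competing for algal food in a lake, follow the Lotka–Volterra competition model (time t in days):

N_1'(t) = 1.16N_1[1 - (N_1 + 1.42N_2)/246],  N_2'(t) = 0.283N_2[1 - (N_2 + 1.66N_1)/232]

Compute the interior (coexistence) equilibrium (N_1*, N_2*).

N_1* ≈ 61.5, N_2* ≈ 130

Setting both brackets to zero gives the nullclines N_1 + 1.42N_2 = 246 and 1.66N_1 + N_2 = 232.
Substituting N_2 = 232 - 1.66N_1 into the first: N_1(1 - 1.42·1.66) = 246 - 1.42·232.
So N_1* = -83.4/-1.36 = 61.5, and then N_2* = 232 - 1.66·61.5 = 130.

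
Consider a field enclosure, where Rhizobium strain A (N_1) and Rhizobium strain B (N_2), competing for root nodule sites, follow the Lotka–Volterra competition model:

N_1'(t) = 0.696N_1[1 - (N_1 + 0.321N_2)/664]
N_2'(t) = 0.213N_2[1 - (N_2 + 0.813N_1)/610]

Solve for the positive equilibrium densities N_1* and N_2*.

Setting both brackets to zero gives the nullclines N_1 + 0.321N_2 = 664 and 0.813N_1 + N_2 = 610.
Substituting N_2 = 610 - 0.813N_1 into the first: N_1(1 - 0.321·0.813) = 664 - 0.321·610.
So N_1* = 468/0.739 = 634, and then N_2* = 610 - 0.813·634 = 94.9.

N_1* ≈ 634, N_2* ≈ 94.9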